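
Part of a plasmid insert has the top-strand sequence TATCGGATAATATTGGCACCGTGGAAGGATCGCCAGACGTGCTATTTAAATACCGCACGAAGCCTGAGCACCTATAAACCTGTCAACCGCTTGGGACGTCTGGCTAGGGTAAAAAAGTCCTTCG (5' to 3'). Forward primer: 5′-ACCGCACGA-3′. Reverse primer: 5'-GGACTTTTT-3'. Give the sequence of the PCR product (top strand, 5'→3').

5'-ACCGCACGAAGCCTGAGCACCTATAAACCTGTCAACCGCTTGGGACGTCTGGCTAGGGTAAAAAAGTCC-3'

Scanning the template, ACCGCACGA occurs at positions 52–60; this primer anneals to the bottom strand there with its 3' end pointing downstream.
Reverse complement of the reverse primer: AAAAAGTCC. This occurs on the top strand at positions 112–120.
The product is the template from position 52 through 120 (69 bp).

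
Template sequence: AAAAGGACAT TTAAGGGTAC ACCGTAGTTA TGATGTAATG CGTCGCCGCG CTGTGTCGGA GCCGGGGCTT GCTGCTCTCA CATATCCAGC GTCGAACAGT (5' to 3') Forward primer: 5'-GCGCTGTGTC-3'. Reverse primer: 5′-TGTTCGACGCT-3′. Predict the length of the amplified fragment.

Forward primer GCGCTGTGTC is found on the top strand at positions 48–57.
Reverse complement of the reverse primer: AGCGTCGAACA. This occurs on the top strand at positions 88–98.
Amplicon spans positions 48–98: 51 bp.

51 bp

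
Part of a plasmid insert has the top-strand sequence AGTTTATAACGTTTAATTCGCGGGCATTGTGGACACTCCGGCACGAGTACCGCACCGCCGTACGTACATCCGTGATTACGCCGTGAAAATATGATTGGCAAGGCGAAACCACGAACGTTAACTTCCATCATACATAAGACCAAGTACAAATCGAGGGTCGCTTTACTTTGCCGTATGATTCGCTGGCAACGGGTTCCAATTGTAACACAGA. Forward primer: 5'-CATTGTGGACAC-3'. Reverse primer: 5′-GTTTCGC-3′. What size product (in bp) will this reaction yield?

85 bp

Scanning the template, CATTGTGGACAC occurs at positions 25–36; this primer anneals to the bottom strand there with its 3' end pointing downstream.
Taking the reverse complement of GTTTCGC gives GCGAAAC, found at positions 103–109 on the template; the primer anneals here to the top strand with its 3' end pointing upstream.
Product length = (reverse-primer end) − (forward-primer start) + 1 = 109 − 25 + 1 = 85 bp.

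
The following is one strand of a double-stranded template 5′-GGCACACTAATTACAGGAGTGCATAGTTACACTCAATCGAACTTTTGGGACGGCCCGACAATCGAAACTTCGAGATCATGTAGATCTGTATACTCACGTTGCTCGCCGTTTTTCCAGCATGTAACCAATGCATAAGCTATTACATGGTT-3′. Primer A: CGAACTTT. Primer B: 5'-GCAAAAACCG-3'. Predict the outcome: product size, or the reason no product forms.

No product — primer B has no binding site in the template.

Primer B (GCAAAAACCG) does not match the top strand, and its reverse complement CGGTTTTTGC does not match either.
With no annealing site for primer B, no amplification occurs.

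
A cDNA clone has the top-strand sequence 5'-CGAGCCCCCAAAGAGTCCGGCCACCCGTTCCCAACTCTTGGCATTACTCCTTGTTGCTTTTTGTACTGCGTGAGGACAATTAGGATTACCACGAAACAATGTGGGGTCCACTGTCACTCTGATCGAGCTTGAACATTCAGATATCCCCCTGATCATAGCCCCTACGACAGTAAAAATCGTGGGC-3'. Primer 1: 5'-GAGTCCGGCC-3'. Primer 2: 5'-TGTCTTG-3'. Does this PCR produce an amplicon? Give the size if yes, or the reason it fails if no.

Primer 2 (TGTCTTG) does not match the top strand, and its reverse complement CAAGACA does not match either.
With no annealing site for primer 2, no amplification occurs.

No product — primer 2 has no binding site in the template.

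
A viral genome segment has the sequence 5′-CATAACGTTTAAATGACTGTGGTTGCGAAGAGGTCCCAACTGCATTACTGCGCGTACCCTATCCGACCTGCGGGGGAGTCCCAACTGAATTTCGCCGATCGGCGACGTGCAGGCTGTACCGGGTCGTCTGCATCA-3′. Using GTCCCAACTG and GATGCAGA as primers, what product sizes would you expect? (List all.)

102 bp, 57 bp

The forward primer GTCCCAACTG matches the top strand at positions 33–42, 78–87.
The reverse primer's reverse complement is TCTGCATC, matching at positions 127–134.
Each forward site pairs with the reverse site to give a product ending at position 134: sizes 102, 57 bp.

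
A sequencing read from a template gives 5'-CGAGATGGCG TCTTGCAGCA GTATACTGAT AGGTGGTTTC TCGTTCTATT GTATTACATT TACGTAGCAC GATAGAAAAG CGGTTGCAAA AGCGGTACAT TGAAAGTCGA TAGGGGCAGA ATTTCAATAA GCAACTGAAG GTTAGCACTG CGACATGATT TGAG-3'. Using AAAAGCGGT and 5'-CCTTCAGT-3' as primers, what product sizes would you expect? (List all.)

66 bp, 54 bp

The forward primer AAAAGCGGT matches the top strand at positions 76–84, 88–96.
The reverse primer's reverse complement is ACTGAAGG, matching at positions 134–141.
Each forward site pairs with the reverse site to give a product ending at position 141: sizes 66, 54 bp.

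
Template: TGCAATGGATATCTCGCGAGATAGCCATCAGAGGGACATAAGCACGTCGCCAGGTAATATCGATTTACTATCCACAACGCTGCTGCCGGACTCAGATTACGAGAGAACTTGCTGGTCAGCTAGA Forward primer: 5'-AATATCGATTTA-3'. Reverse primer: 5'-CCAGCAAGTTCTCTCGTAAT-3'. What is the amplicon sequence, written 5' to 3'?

Forward primer AATATCGATTTA is found on the top strand at positions 56–67.
Reverse complement of the reverse primer: ATTACGAGAGAACTTGCTGG. This occurs on the top strand at positions 96–115.
The product is the template from position 56 through 115 (60 bp).

5'-AATATCGATTTACTATCCACAACGCTGCTGCCGGACTCAGATTACGAGAGAACTTGCTGG-3'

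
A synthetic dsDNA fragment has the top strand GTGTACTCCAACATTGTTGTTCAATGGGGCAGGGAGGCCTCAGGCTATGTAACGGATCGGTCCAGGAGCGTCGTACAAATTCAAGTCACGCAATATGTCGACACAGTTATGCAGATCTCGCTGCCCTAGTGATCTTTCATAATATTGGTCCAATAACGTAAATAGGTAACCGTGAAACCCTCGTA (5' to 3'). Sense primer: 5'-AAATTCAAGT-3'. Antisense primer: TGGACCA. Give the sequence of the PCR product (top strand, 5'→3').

5'-AAATTCAAGTCACGCAATATGTCGACACAGTTATGCAGATCTCGCTGCCCTAGTGATCTTTCATAATATTGGTCCA-3'

Scanning the template, AAATTCAAGT occurs at positions 77–86; this primer anneals to the bottom strand there with its 3' end pointing downstream.
Taking the reverse complement of TGGACCA gives TGGTCCA, found at positions 146–152 on the template; the primer anneals here to the top strand with its 3' end pointing upstream.
The product is the template from position 77 through 152 (76 bp).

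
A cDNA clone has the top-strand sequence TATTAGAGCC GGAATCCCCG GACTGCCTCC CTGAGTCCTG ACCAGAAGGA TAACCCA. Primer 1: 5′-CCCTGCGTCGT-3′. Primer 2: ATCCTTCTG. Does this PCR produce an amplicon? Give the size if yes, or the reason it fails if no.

No product — primer 1 has no binding site in the template.

Primer 1 (CCCTGCGTCGT) does not match the top strand, and its reverse complement ACGACGCAGGG does not match either.
With no annealing site for primer 1, no amplification occurs.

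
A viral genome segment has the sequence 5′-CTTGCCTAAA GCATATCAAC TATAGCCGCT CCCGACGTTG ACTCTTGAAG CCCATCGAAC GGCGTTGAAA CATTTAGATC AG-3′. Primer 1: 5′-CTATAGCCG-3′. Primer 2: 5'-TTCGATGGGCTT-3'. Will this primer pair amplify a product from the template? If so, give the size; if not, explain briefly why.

Primer 1 (CTATAGCCG) matches the top strand at positions 20–28; it acts as a forward primer.
Primer 2's reverse complement is AAGCCCATCGAA, matching the top strand at positions 48–59; it acts as a reverse primer.
The 3' ends face each other across positions 20–59, giving a 40 bp product.

Yes — a 40 bp product.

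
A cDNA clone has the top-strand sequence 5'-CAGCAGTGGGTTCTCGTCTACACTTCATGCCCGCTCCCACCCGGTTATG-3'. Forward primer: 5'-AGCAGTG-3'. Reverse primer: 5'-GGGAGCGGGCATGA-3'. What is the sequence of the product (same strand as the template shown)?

The forward primer matches the template at positions 2–8.
Taking the reverse complement of GGGAGCGGGCATGA gives TCATGCCCGCTCCC, found at positions 25–38 on the template; the primer anneals here to the top strand with its 3' end pointing upstream.
The product is the template from position 2 through 38 (37 bp).

5'-AGCAGTGGGTTCTCGTCTACACTTCATGCCCGCTCCC-3'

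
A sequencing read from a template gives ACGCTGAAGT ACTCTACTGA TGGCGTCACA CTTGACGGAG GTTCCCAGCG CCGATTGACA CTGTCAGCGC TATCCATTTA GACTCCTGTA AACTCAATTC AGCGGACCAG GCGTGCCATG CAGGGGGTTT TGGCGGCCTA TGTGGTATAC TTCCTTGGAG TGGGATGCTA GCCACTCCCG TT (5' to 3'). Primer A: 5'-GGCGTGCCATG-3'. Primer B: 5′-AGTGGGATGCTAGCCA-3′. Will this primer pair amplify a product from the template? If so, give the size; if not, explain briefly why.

No product — both primers anneal to the same strand and extend in the same direction.

Primer A (GGCGTGCCATG) matches the top strand at positions 110–120 (3' end points downstream).
Primer B (AGTGGGATGCTAGCCA) also matches the top strand directly, at positions 159–174 — its reverse complement TGGCTAGCATCCCACT is not present.
Both primers anneal to the bottom strand with 3' ends pointing the same way, so neither can prime synthesis back toward the other.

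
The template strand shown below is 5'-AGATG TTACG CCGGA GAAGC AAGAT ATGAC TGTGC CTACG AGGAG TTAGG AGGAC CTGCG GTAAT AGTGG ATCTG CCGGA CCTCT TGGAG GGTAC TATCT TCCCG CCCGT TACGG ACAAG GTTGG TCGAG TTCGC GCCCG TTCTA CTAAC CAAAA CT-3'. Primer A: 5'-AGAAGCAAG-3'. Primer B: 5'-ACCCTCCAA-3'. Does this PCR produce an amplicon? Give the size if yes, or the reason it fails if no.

Yes — a 79 bp product.

Primer A (AGAAGCAAG) matches the top strand at positions 15–23; it acts as a forward primer.
Primer B's reverse complement is TTGGAGGGT, matching the top strand at positions 85–93; it acts as a reverse primer.
The 3' ends face each other across positions 15–93, giving a 79 bp product.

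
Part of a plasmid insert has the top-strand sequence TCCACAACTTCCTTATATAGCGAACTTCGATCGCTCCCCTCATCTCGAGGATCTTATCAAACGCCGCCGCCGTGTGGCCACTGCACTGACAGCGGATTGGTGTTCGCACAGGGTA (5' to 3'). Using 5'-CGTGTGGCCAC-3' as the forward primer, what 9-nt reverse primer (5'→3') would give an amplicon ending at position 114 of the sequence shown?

The forward primer binds at positions 71–81; the product's 3' end on the top strand is position 114.
The reverse primer anneals to the top strand over positions 106–114, i.e. to GCACAGGGT.
Its sequence written 5'→3' is the reverse complement: ACCCTGTGC.

5'-ACCCTGTGC-3'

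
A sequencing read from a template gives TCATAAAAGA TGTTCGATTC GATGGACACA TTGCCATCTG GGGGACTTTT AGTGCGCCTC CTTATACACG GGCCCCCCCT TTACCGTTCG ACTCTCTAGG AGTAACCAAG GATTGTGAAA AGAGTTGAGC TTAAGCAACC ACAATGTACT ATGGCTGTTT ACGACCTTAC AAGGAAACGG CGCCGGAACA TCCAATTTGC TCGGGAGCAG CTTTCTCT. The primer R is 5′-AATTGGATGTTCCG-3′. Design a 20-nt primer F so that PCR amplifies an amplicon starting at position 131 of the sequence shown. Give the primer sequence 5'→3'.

5'-TTAAGCAACCACAATGTACT-3'

The reverse primer's reverse complement CGGAACATCCAATT matches the template at positions 184–197; the product starts at position 131.
The forward primer is identical to the top strand over positions 131–150: TTAAGCAACCACAATGTACT.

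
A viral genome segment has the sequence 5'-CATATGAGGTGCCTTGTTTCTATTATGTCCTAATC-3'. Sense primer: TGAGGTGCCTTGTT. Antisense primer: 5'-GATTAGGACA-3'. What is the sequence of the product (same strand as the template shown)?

5'-TGAGGTGCCTTGTTTCTATTATGTCCTAATC-3'

The forward primer matches the template at positions 5–18.
Reverse complement of the reverse primer: TGTCCTAATC. This occurs on the top strand at positions 26–35.
The product is the template from position 5 through 35 (31 bp).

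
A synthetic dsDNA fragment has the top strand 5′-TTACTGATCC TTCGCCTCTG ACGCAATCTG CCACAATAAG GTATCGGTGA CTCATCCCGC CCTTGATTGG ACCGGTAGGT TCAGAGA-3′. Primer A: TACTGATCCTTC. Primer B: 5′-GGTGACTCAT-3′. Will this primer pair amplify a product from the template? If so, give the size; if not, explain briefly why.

No product — both primers anneal to the same strand and extend in the same direction.

Primer A (TACTGATCCTTC) matches the top strand at positions 2–13 (3' end points downstream).
Primer B (GGTGACTCAT) also matches the top strand directly, at positions 46–55 — its reverse complement ATGAGTCACC is not present.
Both primers anneal to the bottom strand with 3' ends pointing the same way, so neither can prime synthesis back toward the other.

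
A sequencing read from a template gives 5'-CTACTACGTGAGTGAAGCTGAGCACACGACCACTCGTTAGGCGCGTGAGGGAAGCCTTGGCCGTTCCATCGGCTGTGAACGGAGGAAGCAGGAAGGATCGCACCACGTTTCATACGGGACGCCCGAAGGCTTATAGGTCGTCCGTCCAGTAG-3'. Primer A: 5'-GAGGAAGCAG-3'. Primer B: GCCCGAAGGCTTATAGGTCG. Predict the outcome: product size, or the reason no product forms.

Primer A (GAGGAAGCAG) matches the top strand at positions 82–91 (3' end points downstream).
Primer B (GCCCGAAGGCTTATAGGTCG) also matches the top strand directly, at positions 121–140 — its reverse complement CGACCTATAAGCCTTCGGGC is not present.
Both primers anneal to the bottom strand with 3' ends pointing the same way, so neither can prime synthesis back toward the other.

No product — both primers anneal to the same strand and extend in the same direction.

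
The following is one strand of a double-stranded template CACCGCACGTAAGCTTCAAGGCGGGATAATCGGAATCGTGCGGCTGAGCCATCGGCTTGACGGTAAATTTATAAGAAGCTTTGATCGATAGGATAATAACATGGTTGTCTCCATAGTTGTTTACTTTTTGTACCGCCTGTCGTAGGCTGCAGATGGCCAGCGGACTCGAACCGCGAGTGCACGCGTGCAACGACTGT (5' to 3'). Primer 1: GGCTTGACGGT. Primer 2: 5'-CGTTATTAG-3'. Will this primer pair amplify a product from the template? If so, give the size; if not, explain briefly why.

Primer 2 (CGTTATTAG) does not match the top strand, and its reverse complement CTAATAACG does not match either.
With no annealing site for primer 2, no amplification occurs.

No product — primer 2 has no binding site in the template.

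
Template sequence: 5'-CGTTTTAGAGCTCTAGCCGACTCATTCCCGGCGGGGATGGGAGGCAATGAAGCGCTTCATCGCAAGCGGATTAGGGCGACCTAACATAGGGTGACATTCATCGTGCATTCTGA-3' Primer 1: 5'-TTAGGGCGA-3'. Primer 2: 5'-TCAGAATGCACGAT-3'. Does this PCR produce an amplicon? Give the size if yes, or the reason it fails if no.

Yes — a 43 bp product.

Primer 1 (TTAGGGCGA) matches the top strand at positions 71–79; it acts as a forward primer.
Primer 2's reverse complement is ATCGTGCATTCTGA, matching the top strand at positions 100–113; it acts as a reverse primer.
The 3' ends face each other across positions 71–113, giving a 43 bp product.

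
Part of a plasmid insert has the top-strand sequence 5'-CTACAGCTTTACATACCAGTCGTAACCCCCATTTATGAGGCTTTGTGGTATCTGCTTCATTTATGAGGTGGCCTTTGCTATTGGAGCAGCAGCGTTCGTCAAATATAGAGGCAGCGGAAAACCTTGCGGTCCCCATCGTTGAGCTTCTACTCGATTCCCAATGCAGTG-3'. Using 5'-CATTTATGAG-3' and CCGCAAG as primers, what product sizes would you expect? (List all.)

100 bp, 72 bp

The forward primer CATTTATGAG matches the top strand at positions 30–39, 58–67.
The reverse primer's reverse complement is CTTGCGG, matching at positions 123–129.
Each forward site pairs with the reverse site to give a product ending at position 129: sizes 100, 72 bp.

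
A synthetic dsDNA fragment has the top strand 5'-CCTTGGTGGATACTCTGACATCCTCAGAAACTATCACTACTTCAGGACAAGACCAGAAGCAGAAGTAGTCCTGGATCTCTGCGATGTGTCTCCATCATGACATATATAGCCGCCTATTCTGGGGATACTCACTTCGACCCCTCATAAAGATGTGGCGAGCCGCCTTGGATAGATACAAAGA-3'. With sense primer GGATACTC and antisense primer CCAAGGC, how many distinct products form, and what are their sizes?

The forward primer GGATACTC matches the top strand at positions 8–15, 123–130.
The reverse primer's reverse complement is GCCTTGG, matching at positions 162–168.
Each forward site pairs with the reverse site to give a product ending at position 168: sizes 161, 46 bp.

Two products: 161 bp, 46 bp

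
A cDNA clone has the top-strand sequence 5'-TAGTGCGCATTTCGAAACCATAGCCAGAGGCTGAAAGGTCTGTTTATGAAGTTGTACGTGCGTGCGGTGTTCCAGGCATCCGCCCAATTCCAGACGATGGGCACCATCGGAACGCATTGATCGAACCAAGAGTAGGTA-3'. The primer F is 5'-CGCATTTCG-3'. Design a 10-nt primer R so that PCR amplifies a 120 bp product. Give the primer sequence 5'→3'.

The forward primer binds at positions 6–14, so a 120 bp product ends at position 6 + 120 − 1 = 125.
The reverse primer anneals to the top strand over positions 116–125, i.e. to ATTGATCGAA.
Its sequence written 5'→3' is the reverse complement: TTCGATCAAT.

5'-TTCGATCAAT-3'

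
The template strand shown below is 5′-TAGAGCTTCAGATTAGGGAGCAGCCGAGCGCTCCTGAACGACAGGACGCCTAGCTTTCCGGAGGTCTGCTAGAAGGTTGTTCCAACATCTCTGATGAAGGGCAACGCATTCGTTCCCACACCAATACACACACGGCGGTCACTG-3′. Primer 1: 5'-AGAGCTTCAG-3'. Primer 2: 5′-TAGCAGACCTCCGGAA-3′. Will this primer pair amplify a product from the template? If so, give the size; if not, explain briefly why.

Primer 1 (AGAGCTTCAG) matches the top strand at positions 2–11; it acts as a forward primer.
Primer 2's reverse complement is TTCCGGAGGTCTGCTA, matching the top strand at positions 56–71; it acts as a reverse primer.
The 3' ends face each other across positions 2–71, giving a 70 bp product.

Yes — a 70 bp product.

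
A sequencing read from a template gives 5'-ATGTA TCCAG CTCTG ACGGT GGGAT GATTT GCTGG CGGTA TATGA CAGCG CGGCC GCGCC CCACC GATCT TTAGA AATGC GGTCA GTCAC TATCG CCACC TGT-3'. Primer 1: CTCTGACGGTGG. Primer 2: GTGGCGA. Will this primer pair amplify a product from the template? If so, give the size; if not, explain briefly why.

Primer 1 (CTCTGACGGTGG) matches the top strand at positions 11–22; it acts as a forward primer.
Primer 2's reverse complement is TCGCCAC, matching the top strand at positions 93–99; it acts as a reverse primer.
The 3' ends face each other across positions 11–99, giving an 89 bp product.

Yes — an 89 bp product.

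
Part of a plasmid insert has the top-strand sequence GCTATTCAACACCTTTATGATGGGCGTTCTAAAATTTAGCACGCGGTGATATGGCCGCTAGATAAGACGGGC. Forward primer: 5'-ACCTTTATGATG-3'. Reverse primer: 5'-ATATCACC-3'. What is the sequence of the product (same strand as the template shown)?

Scanning the template, ACCTTTATGATG occurs at positions 11–22; this primer anneals to the bottom strand there with its 3' end pointing downstream.
Reverse complement of the reverse primer: GGTGATAT. This occurs on the top strand at positions 45–52.
The product is the template from position 11 through 52 (42 bp).

5'-ACCTTTATGATGGGCGTTCTAAAATTTAGCACGCGGTGATAT-3'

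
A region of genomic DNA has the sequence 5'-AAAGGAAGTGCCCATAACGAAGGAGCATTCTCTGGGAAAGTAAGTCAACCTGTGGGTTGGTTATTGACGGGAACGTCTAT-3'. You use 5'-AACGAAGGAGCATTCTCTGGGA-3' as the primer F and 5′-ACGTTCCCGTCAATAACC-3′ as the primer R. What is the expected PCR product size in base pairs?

61 bp

Scanning the template, AACGAAGGAGCATTCTCTGGGA occurs at positions 16–37; this primer anneals to the bottom strand there with its 3' end pointing downstream.
The reverse primer's reverse complement is GGTTATTGACGGGAACGT, which matches the template at positions 59–76.
Amplicon spans positions 16–76: 61 bp.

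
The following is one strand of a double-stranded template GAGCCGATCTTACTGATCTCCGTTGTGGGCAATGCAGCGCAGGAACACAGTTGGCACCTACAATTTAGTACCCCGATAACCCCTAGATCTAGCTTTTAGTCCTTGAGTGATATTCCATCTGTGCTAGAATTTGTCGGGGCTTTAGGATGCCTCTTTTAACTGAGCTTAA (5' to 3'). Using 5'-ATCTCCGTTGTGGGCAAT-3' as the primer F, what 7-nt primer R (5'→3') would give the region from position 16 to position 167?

5'-AAGCTCA-3'

The product's 3' end on the top strand is position 167.
The reverse primer anneals to the top strand over positions 161–167, i.e. to TGAGCTT.
Its sequence written 5'→3' is the reverse complement: AAGCTCA.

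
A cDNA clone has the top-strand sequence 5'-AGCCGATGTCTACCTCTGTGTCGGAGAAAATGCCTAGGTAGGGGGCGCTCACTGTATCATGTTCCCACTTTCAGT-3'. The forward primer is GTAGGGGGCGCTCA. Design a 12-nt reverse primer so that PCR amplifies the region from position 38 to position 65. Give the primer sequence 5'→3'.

The product's 3' end on the top strand is position 65.
The reverse primer anneals to the top strand over positions 54–65, i.e. to GTATCATGTTCC.
Its sequence written 5'→3' is the reverse complement: GGAACATGATAC.

5'-GGAACATGATAC-3'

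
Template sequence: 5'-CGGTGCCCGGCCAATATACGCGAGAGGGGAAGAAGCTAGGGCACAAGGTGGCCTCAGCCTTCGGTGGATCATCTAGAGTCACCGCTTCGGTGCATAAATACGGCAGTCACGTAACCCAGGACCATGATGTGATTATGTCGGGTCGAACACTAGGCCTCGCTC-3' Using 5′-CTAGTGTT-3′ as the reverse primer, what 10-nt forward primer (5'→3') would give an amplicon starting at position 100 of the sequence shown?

5'-ACGGCAGTCA-3'

The reverse primer's reverse complement AACACTAG matches the template at positions 146–153; the product starts at position 100.
The forward primer is identical to the top strand over positions 100–109: ACGGCAGTCA.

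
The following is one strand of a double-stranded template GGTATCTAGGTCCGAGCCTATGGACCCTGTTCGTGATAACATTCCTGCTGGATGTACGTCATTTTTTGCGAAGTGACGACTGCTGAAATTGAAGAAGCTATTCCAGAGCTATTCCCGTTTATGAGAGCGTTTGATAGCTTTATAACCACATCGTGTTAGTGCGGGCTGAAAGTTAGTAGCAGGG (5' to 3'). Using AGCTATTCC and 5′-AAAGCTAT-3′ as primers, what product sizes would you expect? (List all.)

The forward primer AGCTATTCC matches the top strand at positions 96–104, 107–115.
The reverse primer's reverse complement is ATAGCTTT, matching at positions 134–141.
Each forward site pairs with the reverse site to give a product ending at position 141: sizes 46, 35 bp.

46 bp, 35 bp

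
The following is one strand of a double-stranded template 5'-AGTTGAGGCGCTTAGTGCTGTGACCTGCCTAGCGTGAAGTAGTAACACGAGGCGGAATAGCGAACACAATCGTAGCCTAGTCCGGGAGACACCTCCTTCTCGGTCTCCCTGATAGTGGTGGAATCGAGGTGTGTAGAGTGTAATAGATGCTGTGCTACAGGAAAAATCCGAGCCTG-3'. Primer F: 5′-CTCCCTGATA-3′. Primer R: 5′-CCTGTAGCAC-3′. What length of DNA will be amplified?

57 bp

Forward primer CTCCCTGATA is found on the top strand at positions 105–114.
Reverse complement of the reverse primer: GTGCTACAGG. This occurs on the top strand at positions 152–161.
Product length = (reverse-primer end) − (forward-primer start) + 1 = 161 − 105 + 1 = 57 bp.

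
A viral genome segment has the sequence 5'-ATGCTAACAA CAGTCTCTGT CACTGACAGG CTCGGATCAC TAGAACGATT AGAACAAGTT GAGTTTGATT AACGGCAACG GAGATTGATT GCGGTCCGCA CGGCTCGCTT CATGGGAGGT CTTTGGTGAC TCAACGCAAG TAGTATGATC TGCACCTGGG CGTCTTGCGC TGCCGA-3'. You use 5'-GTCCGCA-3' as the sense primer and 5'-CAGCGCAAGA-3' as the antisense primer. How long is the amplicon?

79 bp

Forward primer GTCCGCA is found on the top strand at positions 94–100.
Reverse complement of the reverse primer: TCTTGCGCTG. This occurs on the top strand at positions 163–172.
Product length = (reverse-primer end) − (forward-primer start) + 1 = 172 − 94 + 1 = 79 bp.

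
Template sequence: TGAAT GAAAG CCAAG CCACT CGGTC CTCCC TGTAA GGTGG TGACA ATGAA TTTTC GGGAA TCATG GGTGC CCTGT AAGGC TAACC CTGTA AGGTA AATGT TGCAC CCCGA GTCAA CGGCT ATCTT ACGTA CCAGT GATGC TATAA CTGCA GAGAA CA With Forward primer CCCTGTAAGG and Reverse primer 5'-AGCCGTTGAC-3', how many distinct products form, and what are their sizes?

The forward primer CCCTGTAAGG matches the top strand at positions 28–37, 70–79, 84–93.
The reverse primer's reverse complement is GTCAACGGCT, matching at positions 111–120.
Each forward site pairs with the reverse site to give a product ending at position 120: sizes 93, 51, 37 bp.

Three products: 93 bp, 51 bp, 37 bp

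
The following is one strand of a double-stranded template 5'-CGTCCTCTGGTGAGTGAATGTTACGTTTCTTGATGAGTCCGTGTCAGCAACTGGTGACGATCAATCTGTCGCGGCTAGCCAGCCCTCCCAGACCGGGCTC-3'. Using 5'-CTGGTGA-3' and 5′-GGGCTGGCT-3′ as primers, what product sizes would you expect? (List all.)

79 bp, 35 bp

The forward primer CTGGTGA matches the top strand at positions 7–13, 51–57.
The reverse primer's reverse complement is AGCCAGCCC, matching at positions 77–85.
Each forward site pairs with the reverse site to give a product ending at position 85: sizes 79, 35 bp.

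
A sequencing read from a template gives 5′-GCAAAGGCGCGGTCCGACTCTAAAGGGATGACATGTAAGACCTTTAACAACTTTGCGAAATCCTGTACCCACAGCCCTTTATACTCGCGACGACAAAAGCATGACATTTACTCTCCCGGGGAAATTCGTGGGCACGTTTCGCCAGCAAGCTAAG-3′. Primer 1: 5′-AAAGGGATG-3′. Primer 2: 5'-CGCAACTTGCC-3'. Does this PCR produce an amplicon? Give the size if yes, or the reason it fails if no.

Primer 2 (CGCAACTTGCC) does not match the top strand, and its reverse complement GGCAAGTTGCG does not match either.
With no annealing site for primer 2, no amplification occurs.

No product — primer 2 has no binding site in the template.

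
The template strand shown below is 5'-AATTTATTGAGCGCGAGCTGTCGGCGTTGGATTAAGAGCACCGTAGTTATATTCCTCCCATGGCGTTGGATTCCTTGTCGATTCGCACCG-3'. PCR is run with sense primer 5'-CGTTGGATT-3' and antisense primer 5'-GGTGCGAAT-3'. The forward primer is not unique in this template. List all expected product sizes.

65 bp, 26 bp

The forward primer CGTTGGATT matches the top strand at positions 25–33, 64–72.
The reverse primer's reverse complement is ATTCGCACC, matching at positions 81–89.
Each forward site pairs with the reverse site to give a product ending at position 89: sizes 65, 26 bp.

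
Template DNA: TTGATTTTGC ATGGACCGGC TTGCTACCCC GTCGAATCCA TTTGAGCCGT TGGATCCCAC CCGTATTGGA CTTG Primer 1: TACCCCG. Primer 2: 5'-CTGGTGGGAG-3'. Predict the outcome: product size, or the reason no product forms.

Primer 2 (CTGGTGGGAG) does not match the top strand, and its reverse complement CTCCCACCAG does not match either.
With no annealing site for primer 2, no amplification occurs.

No product — primer 2 has no binding site in the template.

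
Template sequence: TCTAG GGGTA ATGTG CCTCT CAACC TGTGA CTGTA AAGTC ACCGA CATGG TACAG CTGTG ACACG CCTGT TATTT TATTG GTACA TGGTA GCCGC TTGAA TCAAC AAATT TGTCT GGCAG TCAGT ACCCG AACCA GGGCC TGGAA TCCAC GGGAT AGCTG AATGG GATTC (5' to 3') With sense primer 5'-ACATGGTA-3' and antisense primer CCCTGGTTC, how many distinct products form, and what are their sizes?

The forward primer ACATGGTA matches the top strand at positions 45–52, 83–90.
The reverse primer's reverse complement is GAACCAGGG, matching at positions 130–138.
Each forward site pairs with the reverse site to give a product ending at position 138: sizes 94, 56 bp.

Two products: 94 bp, 56 bp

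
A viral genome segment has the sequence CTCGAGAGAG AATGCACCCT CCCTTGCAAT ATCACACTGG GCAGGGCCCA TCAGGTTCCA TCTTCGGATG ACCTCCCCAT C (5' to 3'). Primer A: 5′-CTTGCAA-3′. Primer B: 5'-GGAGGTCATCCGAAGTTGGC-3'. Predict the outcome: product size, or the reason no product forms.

No product — primer B has no binding site in the template.

Primer B (GGAGGTCATCCGAAGTTGGC) does not match the top strand, and its reverse complement GCCAACTTCGGATGACCTCC does not match either.
With no annealing site for primer B, no amplification occurs.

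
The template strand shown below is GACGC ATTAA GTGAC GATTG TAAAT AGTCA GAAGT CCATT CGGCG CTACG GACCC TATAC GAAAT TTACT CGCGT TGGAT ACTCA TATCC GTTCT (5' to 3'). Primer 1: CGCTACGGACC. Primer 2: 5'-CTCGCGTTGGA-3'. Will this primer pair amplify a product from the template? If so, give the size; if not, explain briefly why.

Primer 1 (CGCTACGGACC) matches the top strand at positions 44–54 (3' end points downstream).
Primer 2 (CTCGCGTTGGA) also matches the top strand directly, at positions 69–79 — its reverse complement TCCAACGCGAG is not present.
Both primers anneal to the bottom strand with 3' ends pointing the same way, so neither can prime synthesis back toward the other.

No product — both primers anneal to the same strand and extend in the same direction.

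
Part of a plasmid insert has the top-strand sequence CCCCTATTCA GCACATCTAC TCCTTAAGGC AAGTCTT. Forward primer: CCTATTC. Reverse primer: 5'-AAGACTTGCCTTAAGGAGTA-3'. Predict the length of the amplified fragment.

35 bp

Scanning the template, CCTATTC occurs at positions 3–9; this primer anneals to the bottom strand there with its 3' end pointing downstream.
Reverse complement of the reverse primer: TACTCCTTAAGGCAAGTCTT. This occurs on the top strand at positions 18–37.
The product runs from position 3 to position 37, so its length is 37 − 3 + 1 = 35 bp.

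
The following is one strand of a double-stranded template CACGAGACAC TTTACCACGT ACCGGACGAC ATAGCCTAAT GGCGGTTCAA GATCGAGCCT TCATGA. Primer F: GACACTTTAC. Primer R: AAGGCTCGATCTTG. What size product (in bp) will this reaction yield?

56 bp

Scanning the template, GACACTTTAC occurs at positions 6–15; this primer anneals to the bottom strand there with its 3' end pointing downstream.
The reverse primer's reverse complement is CAAGATCGAGCCTT, which matches the template at positions 48–61.
Product length = (reverse-primer end) − (forward-primer start) + 1 = 61 − 6 + 1 = 56 bp.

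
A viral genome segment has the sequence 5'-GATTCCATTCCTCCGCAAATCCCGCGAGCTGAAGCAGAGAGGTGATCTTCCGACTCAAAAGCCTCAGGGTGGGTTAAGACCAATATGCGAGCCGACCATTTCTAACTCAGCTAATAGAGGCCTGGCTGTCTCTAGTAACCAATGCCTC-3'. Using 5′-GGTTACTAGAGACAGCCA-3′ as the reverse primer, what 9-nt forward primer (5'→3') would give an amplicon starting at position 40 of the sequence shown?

5'-AGGTGATCT-3'

The reverse primer's reverse complement TGGCTGTCTCTAGTAACC matches the template at positions 123–140; the product starts at position 40.
The forward primer is identical to the top strand over positions 40–48: AGGTGATCT.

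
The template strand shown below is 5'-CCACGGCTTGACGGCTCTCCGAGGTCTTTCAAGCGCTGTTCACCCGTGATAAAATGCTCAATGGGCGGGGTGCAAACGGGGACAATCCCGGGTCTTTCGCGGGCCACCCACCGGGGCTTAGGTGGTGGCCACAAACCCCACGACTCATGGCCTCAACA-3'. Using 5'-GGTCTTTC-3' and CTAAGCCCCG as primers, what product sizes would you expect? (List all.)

99 bp, 31 bp

The forward primer GGTCTTTC matches the top strand at positions 23–30, 91–98.
The reverse primer's reverse complement is CGGGGCTTAG, matching at positions 112–121.
Each forward site pairs with the reverse site to give a product ending at position 121: sizes 99, 31 bp.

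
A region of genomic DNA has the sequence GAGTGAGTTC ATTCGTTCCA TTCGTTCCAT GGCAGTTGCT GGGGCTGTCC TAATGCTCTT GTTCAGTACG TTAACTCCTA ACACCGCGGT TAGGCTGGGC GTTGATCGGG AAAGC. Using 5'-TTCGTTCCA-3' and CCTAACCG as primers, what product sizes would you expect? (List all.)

The forward primer TTCGTTCCA matches the top strand at positions 12–20, 21–29.
The reverse primer's reverse complement is CGGTTAGG, matching at positions 87–94.
Each forward site pairs with the reverse site to give a product ending at position 94: sizes 83, 74 bp.

83 bp, 74 bp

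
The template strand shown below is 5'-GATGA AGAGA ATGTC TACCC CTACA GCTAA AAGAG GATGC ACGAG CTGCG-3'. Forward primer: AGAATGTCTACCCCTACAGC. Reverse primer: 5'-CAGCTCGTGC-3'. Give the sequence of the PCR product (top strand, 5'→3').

5'-AGAATGTCTACCCCTACAGCTAAAAGAGGATGCACGAGCTG-3'

The forward primer matches the template at positions 8–27.
The reverse primer's reverse complement is GCACGAGCTG, which matches the template at positions 39–48.
The product is the template from position 8 through 48 (41 bp).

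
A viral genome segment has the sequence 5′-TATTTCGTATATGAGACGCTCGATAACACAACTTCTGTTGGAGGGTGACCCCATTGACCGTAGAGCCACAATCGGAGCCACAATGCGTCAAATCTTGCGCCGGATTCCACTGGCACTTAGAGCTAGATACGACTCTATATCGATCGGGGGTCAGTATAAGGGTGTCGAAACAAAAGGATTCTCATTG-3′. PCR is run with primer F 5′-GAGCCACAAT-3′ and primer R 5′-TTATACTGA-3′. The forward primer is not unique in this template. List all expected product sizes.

The forward primer GAGCCACAAT matches the top strand at positions 63–72, 75–84.
The reverse primer's reverse complement is TCAGTATAA, matching at positions 151–159.
Each forward site pairs with the reverse site to give a product ending at position 159: sizes 97, 85 bp.

97 bp, 85 bp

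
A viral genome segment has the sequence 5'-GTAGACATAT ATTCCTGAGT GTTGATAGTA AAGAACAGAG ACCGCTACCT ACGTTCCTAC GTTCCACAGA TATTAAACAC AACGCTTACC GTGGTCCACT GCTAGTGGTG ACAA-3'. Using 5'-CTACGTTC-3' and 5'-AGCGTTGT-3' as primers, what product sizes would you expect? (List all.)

The forward primer CTACGTTC matches the top strand at positions 49–56, 57–64.
The reverse primer's reverse complement is ACAACGCT, matching at positions 79–86.
Each forward site pairs with the reverse site to give a product ending at position 86: sizes 38, 30 bp.

38 bp, 30 bp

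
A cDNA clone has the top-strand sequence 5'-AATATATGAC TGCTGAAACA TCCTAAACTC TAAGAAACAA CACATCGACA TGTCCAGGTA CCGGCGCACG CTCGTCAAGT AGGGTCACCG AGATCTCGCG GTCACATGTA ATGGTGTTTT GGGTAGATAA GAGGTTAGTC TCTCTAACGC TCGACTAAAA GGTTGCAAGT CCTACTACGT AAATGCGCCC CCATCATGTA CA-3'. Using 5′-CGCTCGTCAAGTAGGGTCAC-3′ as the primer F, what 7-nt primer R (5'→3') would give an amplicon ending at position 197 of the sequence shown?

5'-ATGATGG-3'

The forward primer binds at positions 69–88; the product's 3' end on the top strand is position 197.
The reverse primer anneals to the top strand over positions 191–197, i.e. to CCATCAT.
Its sequence written 5'→3' is the reverse complement: ATGATGG.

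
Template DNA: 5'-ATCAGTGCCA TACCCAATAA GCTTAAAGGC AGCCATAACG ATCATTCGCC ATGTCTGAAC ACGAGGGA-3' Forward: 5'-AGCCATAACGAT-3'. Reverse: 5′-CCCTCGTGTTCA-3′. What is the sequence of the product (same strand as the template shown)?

5'-AGCCATAACGATCATTCGCCATGTCTGAACACGAGGG-3'

Forward primer AGCCATAACGAT is found on the top strand at positions 31–42.
Taking the reverse complement of CCCTCGTGTTCA gives TGAACACGAGGG, found at positions 56–67 on the template; the primer anneals here to the top strand with its 3' end pointing upstream.
The product is the template from position 31 through 67 (37 bp).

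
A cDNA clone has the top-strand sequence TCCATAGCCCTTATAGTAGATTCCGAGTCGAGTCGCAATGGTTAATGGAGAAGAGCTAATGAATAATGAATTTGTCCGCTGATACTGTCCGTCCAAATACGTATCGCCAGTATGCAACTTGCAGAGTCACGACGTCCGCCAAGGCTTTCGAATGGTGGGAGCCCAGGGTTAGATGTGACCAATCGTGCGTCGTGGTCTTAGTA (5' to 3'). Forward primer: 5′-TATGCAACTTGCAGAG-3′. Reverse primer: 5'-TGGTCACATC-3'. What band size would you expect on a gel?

The forward primer matches the template at positions 111–126.
Reverse complement of the reverse primer: GATGTGACCA. This occurs on the top strand at positions 172–181.
Amplicon spans positions 111–181: 71 bp.

71 bp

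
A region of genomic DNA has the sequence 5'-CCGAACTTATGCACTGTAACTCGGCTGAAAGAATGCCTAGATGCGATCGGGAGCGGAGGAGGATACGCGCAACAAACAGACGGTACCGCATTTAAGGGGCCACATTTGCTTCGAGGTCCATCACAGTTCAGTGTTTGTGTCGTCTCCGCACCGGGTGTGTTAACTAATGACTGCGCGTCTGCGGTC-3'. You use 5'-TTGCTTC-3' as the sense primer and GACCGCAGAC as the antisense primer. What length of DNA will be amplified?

The forward primer matches the template at positions 106–112.
The reverse primer's reverse complement is GTCTGCGGTC, which matches the template at positions 177–186.
Amplicon spans positions 106–186: 81 bp.

81 bp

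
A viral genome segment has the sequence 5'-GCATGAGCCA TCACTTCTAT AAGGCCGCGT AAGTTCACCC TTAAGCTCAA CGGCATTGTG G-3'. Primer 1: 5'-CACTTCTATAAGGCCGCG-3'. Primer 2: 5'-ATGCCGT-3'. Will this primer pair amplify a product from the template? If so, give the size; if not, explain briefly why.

Yes — a 45 bp product.

Primer 1 (CACTTCTATAAGGCCGCG) matches the top strand at positions 12–29; it acts as a forward primer.
Primer 2's reverse complement is ACGGCAT, matching the top strand at positions 50–56; it acts as a reverse primer.
The 3' ends face each other across positions 12–56, giving a 45 bp product.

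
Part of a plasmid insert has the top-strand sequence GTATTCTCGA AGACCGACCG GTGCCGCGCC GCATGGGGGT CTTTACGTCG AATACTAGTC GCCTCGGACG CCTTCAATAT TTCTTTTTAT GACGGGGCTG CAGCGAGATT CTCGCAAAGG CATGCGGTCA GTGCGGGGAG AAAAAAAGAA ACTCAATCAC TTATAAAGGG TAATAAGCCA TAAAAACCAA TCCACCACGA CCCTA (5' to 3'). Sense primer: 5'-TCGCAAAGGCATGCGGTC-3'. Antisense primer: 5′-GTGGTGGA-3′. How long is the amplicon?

Scanning the template, TCGCAAAGGCATGCGGTC occurs at positions 112–129; this primer anneals to the bottom strand there with its 3' end pointing downstream.
The reverse primer's reverse complement is TCCACCAC, which matches the template at positions 191–198.
Product length = (reverse-primer end) − (forward-primer start) + 1 = 198 − 112 + 1 = 87 bp.

87 bp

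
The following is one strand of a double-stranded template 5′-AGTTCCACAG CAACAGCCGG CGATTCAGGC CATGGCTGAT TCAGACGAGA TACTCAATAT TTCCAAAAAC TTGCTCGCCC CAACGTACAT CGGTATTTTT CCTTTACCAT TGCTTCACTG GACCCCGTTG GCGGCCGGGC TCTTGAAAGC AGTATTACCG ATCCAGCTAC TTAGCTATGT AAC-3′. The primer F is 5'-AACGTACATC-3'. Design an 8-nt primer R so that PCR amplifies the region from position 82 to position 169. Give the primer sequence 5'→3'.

The product's 3' end on the top strand is position 169.
The reverse primer anneals to the top strand over positions 162–169, i.e. to TCCAGCTA.
Its sequence written 5'→3' is the reverse complement: TAGCTGGA.

5'-TAGCTGGA-3'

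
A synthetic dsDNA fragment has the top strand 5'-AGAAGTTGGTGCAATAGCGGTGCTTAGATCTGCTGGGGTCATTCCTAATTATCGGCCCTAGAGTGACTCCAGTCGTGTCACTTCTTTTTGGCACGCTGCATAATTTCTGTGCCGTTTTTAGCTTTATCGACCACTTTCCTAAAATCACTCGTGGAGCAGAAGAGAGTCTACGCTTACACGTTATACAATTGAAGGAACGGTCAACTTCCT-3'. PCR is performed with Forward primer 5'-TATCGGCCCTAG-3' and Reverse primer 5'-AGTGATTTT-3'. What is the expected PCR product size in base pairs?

Forward primer TATCGGCCCTAG is found on the top strand at positions 50–61.
The reverse primer's reverse complement is AAAATCACT, which matches the template at positions 141–149.
Product length = (reverse-primer end) − (forward-primer start) + 1 = 149 − 50 + 1 = 100 bp.

100 bp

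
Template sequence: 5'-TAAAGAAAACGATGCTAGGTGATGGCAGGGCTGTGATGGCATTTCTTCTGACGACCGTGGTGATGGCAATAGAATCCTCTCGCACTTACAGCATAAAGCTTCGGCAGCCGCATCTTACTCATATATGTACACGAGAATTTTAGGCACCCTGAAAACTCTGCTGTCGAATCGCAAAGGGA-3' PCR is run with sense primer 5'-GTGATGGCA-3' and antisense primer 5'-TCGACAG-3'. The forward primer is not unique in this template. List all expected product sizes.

149 bp, 135 bp, 108 bp

The forward primer GTGATGGCA matches the top strand at positions 19–27, 33–41, 60–68.
The reverse primer's reverse complement is CTGTCGA, matching at positions 161–167.
Each forward site pairs with the reverse site to give a product ending at position 167: sizes 149, 135, 108 bp.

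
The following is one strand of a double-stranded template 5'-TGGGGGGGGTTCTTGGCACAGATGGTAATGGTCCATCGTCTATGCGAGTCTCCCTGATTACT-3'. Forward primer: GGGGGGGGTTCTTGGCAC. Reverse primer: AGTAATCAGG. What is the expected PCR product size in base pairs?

61 bp

The forward primer matches the template at positions 2–19.
Reverse complement of the reverse primer: CCTGATTACT. This occurs on the top strand at positions 53–62.
Amplicon spans positions 2–62: 61 bp.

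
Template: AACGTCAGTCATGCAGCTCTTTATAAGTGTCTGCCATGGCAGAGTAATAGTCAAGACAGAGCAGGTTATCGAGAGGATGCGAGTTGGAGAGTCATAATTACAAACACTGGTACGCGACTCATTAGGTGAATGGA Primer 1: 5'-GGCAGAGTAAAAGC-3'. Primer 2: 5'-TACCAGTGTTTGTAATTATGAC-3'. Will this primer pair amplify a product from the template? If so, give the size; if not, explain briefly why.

No product — primer 1 has no binding site in the template.

Primer 1 (GGCAGAGTAAAAGC) does not match the top strand, and its reverse complement GCTTTTACTCTGCC does not match either.
With no annealing site for primer 1, no amplification occurs.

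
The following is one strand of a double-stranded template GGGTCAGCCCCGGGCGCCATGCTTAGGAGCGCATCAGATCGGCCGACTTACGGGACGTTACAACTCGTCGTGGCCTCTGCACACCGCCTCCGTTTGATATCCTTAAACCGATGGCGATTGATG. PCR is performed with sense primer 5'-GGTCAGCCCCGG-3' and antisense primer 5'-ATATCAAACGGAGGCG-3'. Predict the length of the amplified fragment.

Forward primer GGTCAGCCCCGG is found on the top strand at positions 2–13.
Reverse complement of the reverse primer: CGCCTCCGTTTGATAT. This occurs on the top strand at positions 85–100.
Product length = (reverse-primer end) − (forward-primer start) + 1 = 100 − 2 + 1 = 99 bp.

99 bp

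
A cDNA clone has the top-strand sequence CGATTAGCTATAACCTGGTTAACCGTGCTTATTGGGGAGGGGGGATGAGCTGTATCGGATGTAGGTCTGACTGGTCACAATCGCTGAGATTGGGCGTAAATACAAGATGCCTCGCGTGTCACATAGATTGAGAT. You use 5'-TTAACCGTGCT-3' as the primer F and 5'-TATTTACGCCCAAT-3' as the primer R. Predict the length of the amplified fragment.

84 bp

The forward primer matches the template at positions 19–29.
Taking the reverse complement of TATTTACGCCCAAT gives ATTGGGCGTAAATA, found at positions 89–102 on the template; the primer anneals here to the top strand with its 3' end pointing upstream.
Product length = (reverse-primer end) − (forward-primer start) + 1 = 102 − 19 + 1 = 84 bp.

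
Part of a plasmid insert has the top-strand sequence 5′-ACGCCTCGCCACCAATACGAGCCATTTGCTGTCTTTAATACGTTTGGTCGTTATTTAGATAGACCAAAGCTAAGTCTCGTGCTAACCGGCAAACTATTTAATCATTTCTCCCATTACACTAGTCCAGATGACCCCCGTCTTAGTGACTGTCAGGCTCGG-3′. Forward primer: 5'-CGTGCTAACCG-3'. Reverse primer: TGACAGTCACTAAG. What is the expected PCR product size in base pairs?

The forward primer matches the template at positions 78–88.
The reverse primer's reverse complement is CTTAGTGACTGTCA, which matches the template at positions 139–152.
Amplicon spans positions 78–152: 75 bp.

75 bp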